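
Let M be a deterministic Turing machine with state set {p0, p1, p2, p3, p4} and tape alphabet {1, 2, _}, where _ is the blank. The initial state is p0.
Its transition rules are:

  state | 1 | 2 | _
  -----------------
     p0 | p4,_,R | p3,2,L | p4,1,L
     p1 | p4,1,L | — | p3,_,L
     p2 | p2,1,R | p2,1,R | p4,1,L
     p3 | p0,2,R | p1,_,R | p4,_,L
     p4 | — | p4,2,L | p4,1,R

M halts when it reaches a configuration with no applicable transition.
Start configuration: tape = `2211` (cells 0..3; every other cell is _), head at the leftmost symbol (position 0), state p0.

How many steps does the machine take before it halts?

p0 | __[2]211   read 2 → write 2, move L, go to p3
p3 | _[_]2211   read _ → write _, move L, go to p4
p4 | [_]_2211   read _ → write 1, move R, go to p4
p4 | 1[_]2211   read _ → write 1, move R, go to p4
p4 | 11[2]211   read 2 → write 2, move L, go to p4
p4 | 1[1]2211
M halts after 5 transitions.

5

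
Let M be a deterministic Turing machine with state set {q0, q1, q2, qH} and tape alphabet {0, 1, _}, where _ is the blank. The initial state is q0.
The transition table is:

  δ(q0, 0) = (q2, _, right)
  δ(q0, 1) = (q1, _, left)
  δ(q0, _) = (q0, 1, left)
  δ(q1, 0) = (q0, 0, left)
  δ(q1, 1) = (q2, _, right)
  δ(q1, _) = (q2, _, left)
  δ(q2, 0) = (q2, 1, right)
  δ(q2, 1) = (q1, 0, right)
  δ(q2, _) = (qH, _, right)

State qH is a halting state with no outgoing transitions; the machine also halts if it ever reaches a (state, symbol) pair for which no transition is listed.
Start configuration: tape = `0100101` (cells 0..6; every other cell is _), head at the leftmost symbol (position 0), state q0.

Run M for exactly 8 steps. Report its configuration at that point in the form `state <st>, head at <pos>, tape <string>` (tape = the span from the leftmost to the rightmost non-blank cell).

state q0, head at 4, tape 11001

state=q0 head=0 tape=[0]100101   (q0,0)→(q2,_,right)
state=q2 head=1 tape=_[1]00101   (q2,1)→(q1,0,right)
state=q1 head=2 tape=_0[0]0101   (q1,0)→(q0,0,left)
state=q0 head=1 tape=_[0]00101   (q0,0)→(q2,_,right)
state=q2 head=2 tape=__[0]0101   (q2,0)→(q2,1,right)
state=q2 head=3 tape=__1[0]101   (q2,0)→(q2,1,right)
state=q2 head=4 tape=__11[1]01   (q2,1)→(q1,0,right)
state=q1 head=5 tape=__110[0]1   (q1,0)→(q0,0,left)
state=q0 head=4 tape=__11[0]01
After 8 steps: state q0, head at 4, tape 11001.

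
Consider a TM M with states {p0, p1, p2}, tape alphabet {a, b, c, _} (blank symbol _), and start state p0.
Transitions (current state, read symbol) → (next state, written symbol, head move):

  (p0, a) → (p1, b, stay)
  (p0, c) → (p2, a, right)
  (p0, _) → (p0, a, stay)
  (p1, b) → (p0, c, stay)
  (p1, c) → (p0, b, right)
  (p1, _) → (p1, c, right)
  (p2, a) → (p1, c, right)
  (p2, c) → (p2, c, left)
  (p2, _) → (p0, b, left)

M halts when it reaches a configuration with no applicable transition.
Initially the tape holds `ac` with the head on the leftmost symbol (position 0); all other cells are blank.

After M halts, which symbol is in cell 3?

b

p0 | [a]c__   read a → write b, move stay, go to p1
p1 | [b]c__   read b → write c, move stay, go to p0
p0 | [c]c__   read c → write a, move right, go to p2
p2 | a[c]__   read c → write c, move left, go to p2
p2 | [a]c__   read a → write c, move right, go to p1
p1 | c[c]__   read c → write b, move right, go to p0
p0 | cb[_]_   read _ → write a, move stay, go to p0
p0 | cb[a]_   read a → write b, move stay, go to p1
p1 | cb[b]_   read b → write c, move stay, go to p0
p0 | cb[c]_   read c → write a, move right, go to p2
p2 | cba[_]   read _ → write b, move left, go to p0
p0 | cb[a]b   read a → write b, move stay, go to p1
p1 | cb[b]b   read b → write c, move stay, go to p0
p0 | cb[c]b   read c → write a, move right, go to p2
p2 | cba[b]
Cell 3 holds b when M halts.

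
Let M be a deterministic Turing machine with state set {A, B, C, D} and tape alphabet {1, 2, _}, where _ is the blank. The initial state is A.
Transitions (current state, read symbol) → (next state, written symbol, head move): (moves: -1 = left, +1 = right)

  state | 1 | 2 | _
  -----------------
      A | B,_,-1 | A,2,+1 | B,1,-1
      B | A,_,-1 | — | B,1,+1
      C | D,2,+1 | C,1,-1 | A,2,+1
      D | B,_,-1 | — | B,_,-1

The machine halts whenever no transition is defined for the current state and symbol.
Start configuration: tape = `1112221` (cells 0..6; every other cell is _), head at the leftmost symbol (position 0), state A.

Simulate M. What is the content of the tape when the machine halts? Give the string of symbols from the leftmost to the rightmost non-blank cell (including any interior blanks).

11111111112221

A | _______[1]112221   read 1 → write _, move -1, go to B
B | ______[_]_112221   read _ → write 1, move +1, go to B
B | ______1[_]112221   read _ → write 1, move +1, go to B
B | ______11[1]12221   read 1 → write _, move -1, go to A
A | ______1[1]_12221   read 1 → write _, move -1, go to B
B | ______[1]__12221   read 1 → write _, move -1, go to A
A | _____[_]___12221   read _ → write 1, move -1, go to B
B | ____[_]1___12221   read _ → write 1, move +1, go to B
B | ____1[1]___12221   read 1 → write _, move -1, go to A
A | ____[1]____12221   read 1 → write _, move -1, go to B
B | ___[_]_____12221   read _ → write 1, move +1, go to B
B | ___1[_]____12221   read _ → write 1, move +1, go to B
B | ___11[_]___12221   read _ → write 1, move +1, go to B
B | ___111[_]__12221   read _ → write 1, move +1, go to B
B | ___1111[_]_12221   read _ → write 1, move +1, go to B
B | ___11111[_]12221   read _ → write 1, move +1, go to B
B | ___111111[1]2221   read 1 → write _, move -1, go to A
A | ___11111[1]_2221   read 1 → write _, move -1, go to B
B | ___1111[1]__2221   read 1 → write _, move -1, go to A
A | ___111[1]___2221   read 1 → write _, move -1, go to B
B | ___11[1]____2221   read 1 → write _, move -1, go to A
A | ___1[1]_____2221   read 1 → write _, move -1, go to B
B | ___[1]______2221   read 1 → write _, move -1, go to A
A | __[_]_______2221   read _ → write 1, move -1, go to B
B | _[_]1_______2221   read _ → write 1, move +1, go to B
B | _1[1]_______2221   read 1 → write _, move -1, go to A
A | _[1]________2221   read 1 → write _, move -1, go to B
B | [_]_________2221   read _ → write 1, move +1, go to B
B | 1[_]________2221   read _ → write 1, move +1, go to B
B | 11[_]_______2221   read _ → write 1, move +1, go to B
B | 111[_]______2221   read _ → write 1, move +1, go to B
B | 1111[_]_____2221   read _ → write 1, move +1, go to B
B | 11111[_]____2221   read _ → write 1, move +1, go to B
B | 111111[_]___2221   read _ → write 1, move +1, go to B
B | 1111111[_]__2221   read _ → write 1, move +1, go to B
B | 11111111[_]_2221   read _ → write 1, move +1, go to B
B | 111111111[_]2221   read _ → write 1, move +1, go to B
B | 1111111111[2]221
The non-blank tape span at halt is 11111111112221.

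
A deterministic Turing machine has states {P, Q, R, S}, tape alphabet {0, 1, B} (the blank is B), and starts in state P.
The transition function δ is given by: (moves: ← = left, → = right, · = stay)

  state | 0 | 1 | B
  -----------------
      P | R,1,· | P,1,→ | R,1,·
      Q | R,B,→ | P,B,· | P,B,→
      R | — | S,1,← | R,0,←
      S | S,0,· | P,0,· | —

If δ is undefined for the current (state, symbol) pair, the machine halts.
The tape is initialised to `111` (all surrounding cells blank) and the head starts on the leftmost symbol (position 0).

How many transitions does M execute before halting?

14

P | B[1]11B   read 1 → write 1, move →, go to P
P | B1[1]1B   read 1 → write 1, move →, go to P
P | B11[1]B   read 1 → write 1, move →, go to P
P | B111[B]   read B → write 1, move ·, go to R
R | B111[1]   read 1 → write 1, move ←, go to S
S | B11[1]1   read 1 → write 0, move ·, go to P
P | B11[0]1   read 0 → write 1, move ·, go to R
R | B11[1]1   read 1 → write 1, move ←, go to S
S | B1[1]11   read 1 → write 0, move ·, go to P
P | B1[0]11   read 0 → write 1, move ·, go to R
R | B1[1]11   read 1 → write 1, move ←, go to S
S | B[1]111   read 1 → write 0, move ·, go to P
P | B[0]111   read 0 → write 1, move ·, go to R
R | B[1]111   read 1 → write 1, move ←, go to S
S | [B]1111
M halts after 14 transitions.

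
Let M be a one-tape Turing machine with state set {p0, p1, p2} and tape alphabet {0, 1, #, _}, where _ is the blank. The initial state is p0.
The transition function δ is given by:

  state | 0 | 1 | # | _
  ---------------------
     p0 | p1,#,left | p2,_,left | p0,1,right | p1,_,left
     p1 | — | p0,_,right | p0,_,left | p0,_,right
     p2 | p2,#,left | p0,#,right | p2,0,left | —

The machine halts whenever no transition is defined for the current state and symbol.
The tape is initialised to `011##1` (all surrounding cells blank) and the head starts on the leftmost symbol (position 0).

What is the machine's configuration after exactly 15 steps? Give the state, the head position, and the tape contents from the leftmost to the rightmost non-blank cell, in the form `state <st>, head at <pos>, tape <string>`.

p0 | __[0]11##1   read 0 → write #, move left, go to p1
p1 | _[_]#11##1   read _ → write _, move right, go to p0
p0 | __[#]11##1   read # → write 1, move right, go to p0
p0 | __1[1]1##1   read 1 → write _, move left, go to p2
p2 | __[1]_1##1   read 1 → write #, move right, go to p0
p0 | __#[_]1##1   read _ → write _, move left, go to p1
p1 | __[#]_1##1   read # → write _, move left, go to p0
p0 | _[_]__1##1   read _ → write _, move left, go to p1
p1 | [_]___1##1   read _ → write _, move right, go to p0
p0 | _[_]__1##1   read _ → write _, move left, go to p1
p1 | [_]___1##1   read _ → write _, move right, go to p0
p0 | _[_]__1##1   read _ → write _, move left, go to p1
p1 | [_]___1##1   read _ → write _, move right, go to p0
p0 | _[_]__1##1   read _ → write _, move left, go to p1
p1 | [_]___1##1   read _ → write _, move right, go to p0
p0 | _[_]__1##1
After 15 steps: state p0, head at -1, tape 1##1.

state p0, head at -1, tape 1##1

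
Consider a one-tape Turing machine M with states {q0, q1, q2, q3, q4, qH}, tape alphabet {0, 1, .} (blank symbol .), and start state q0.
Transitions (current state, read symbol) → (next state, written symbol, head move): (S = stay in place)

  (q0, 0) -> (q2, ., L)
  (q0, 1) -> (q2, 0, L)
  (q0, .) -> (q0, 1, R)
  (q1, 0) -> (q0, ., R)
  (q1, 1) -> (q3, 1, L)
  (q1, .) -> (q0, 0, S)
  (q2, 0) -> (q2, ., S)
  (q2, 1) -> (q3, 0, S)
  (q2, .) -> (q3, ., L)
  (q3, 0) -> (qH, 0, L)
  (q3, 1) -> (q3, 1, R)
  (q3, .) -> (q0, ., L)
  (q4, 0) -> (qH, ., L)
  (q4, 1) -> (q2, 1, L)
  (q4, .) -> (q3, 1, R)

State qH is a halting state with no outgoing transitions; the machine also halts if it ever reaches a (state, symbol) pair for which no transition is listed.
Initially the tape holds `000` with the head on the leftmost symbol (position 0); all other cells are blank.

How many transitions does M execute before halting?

state=q0 head=0 tape=...[0]00   (q0,0)→(q2,.,L)
state=q2 head=-1 tape=..[.].00   (q2,.)→(q3,.,L)
state=q3 head=-2 tape=.[.]..00   (q3,.)→(q0,.,L)
state=q0 head=-3 tape=[.]...00   (q0,.)→(q0,1,R)
state=q0 head=-2 tape=1[.]..00   (q0,.)→(q0,1,R)
state=q0 head=-1 tape=11[.].00   (q0,.)→(q0,1,R)
state=q0 head=0 tape=111[.]00   (q0,.)→(q0,1,R)
state=q0 head=1 tape=1111[0]0   (q0,0)→(q2,.,L)
state=q2 head=0 tape=111[1].0   (q2,1)→(q3,0,S)
state=q3 head=0 tape=111[0].0   (q3,0)→(qH,0,L)
state=qH head=-1 tape=11[1]0.0
M halts after 10 transitions.

10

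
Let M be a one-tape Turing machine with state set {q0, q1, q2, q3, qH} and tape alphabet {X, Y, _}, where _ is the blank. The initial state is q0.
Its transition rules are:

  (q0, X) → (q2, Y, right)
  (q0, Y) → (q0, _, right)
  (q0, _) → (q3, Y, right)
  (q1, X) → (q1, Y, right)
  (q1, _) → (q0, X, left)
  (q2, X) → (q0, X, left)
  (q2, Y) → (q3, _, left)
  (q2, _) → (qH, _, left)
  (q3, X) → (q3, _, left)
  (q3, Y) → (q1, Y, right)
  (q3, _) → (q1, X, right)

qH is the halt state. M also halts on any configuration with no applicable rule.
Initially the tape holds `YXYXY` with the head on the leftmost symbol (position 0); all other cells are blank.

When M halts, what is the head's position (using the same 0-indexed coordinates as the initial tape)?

4

state=q0 head=0 tape=[Y]XYXY_   (q0,Y)→(q0,_,right)
state=q0 head=1 tape=_[X]YXY_   (q0,X)→(q2,Y,right)
state=q2 head=2 tape=_Y[Y]XY_   (q2,Y)→(q3,_,left)
state=q3 head=1 tape=_[Y]_XY_   (q3,Y)→(q1,Y,right)
state=q1 head=2 tape=_Y[_]XY_   (q1,_)→(q0,X,left)
state=q0 head=1 tape=_[Y]XXY_   (q0,Y)→(q0,_,right)
state=q0 head=2 tape=__[X]XY_   (q0,X)→(q2,Y,right)
state=q2 head=3 tape=__Y[X]Y_   (q2,X)→(q0,X,left)
state=q0 head=2 tape=__[Y]XY_   (q0,Y)→(q0,_,right)
state=q0 head=3 tape=___[X]Y_   (q0,X)→(q2,Y,right)
state=q2 head=4 tape=___Y[Y]_   (q2,Y)→(q3,_,left)
state=q3 head=3 tape=___[Y]__   (q3,Y)→(q1,Y,right)
state=q1 head=4 tape=___Y[_]_   (q1,_)→(q0,X,left)
state=q0 head=3 tape=___[Y]X_   (q0,Y)→(q0,_,right)
state=q0 head=4 tape=____[X]_   (q0,X)→(q2,Y,right)
state=q2 head=5 tape=____Y[_]   (q2,_)→(qH,_,left)
state=qH head=4 tape=____[Y]_
At halt the head is at cell 4.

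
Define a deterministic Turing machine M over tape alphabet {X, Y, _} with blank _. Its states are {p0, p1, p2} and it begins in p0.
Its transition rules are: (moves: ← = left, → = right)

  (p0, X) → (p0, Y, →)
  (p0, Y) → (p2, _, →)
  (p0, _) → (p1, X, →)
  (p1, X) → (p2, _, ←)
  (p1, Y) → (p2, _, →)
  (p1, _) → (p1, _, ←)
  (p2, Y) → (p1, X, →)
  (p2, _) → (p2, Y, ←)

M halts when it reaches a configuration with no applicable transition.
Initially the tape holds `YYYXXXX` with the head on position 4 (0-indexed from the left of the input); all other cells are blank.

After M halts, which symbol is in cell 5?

state=p0 head=4 tape=YYYX[X]XX__   (p0,X)→(p0,Y,→)
state=p0 head=5 tape=YYYXY[X]X__   (p0,X)→(p0,Y,→)
state=p0 head=6 tape=YYYXYY[X]__   (p0,X)→(p0,Y,→)
state=p0 head=7 tape=YYYXYYY[_]_   (p0,_)→(p1,X,→)
state=p1 head=8 tape=YYYXYYYX[_]   (p1,_)→(p1,_,←)
state=p1 head=7 tape=YYYXYYY[X]_   (p1,X)→(p2,_,←)
state=p2 head=6 tape=YYYXYY[Y]__   (p2,Y)→(p1,X,→)
state=p1 head=7 tape=YYYXYYX[_]_   (p1,_)→(p1,_,←)
state=p1 head=6 tape=YYYXYY[X]__   (p1,X)→(p2,_,←)
state=p2 head=5 tape=YYYXY[Y]___   (p2,Y)→(p1,X,→)
state=p1 head=6 tape=YYYXYX[_]__   (p1,_)→(p1,_,←)
state=p1 head=5 tape=YYYXY[X]___   (p1,X)→(p2,_,←)
state=p2 head=4 tape=YYYX[Y]____   (p2,Y)→(p1,X,→)
state=p1 head=5 tape=YYYXX[_]___   (p1,_)→(p1,_,←)
state=p1 head=4 tape=YYYX[X]____   (p1,X)→(p2,_,←)
state=p2 head=3 tape=YYY[X]_____
Cell 5 holds _ when M halts.

_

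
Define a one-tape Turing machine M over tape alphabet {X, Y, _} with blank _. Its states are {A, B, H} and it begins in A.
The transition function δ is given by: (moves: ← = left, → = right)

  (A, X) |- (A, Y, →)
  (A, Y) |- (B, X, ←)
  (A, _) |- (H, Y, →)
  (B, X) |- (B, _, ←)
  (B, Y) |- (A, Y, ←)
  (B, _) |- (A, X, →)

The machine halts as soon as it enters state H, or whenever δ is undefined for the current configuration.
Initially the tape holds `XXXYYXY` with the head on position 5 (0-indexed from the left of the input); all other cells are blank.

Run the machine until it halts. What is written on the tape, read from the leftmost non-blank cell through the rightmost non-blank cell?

YYXXXXYX

A | _XXXYY[X]Y   read X → write Y, move →, go to A
A | _XXXYYY[Y]   read Y → write X, move ←, go to B
B | _XXXYY[Y]X   read Y → write Y, move ←, go to A
A | _XXXY[Y]YX   read Y → write X, move ←, go to B
B | _XXX[Y]XYX   read Y → write Y, move ←, go to A
A | _XX[X]YXYX   read X → write Y, move →, go to A
A | _XXY[Y]XYX   read Y → write X, move ←, go to B
B | _XX[Y]XXYX   read Y → write Y, move ←, go to A
A | _X[X]YXXYX   read X → write Y, move →, go to A
A | _XY[Y]XXYX   read Y → write X, move ←, go to B
B | _X[Y]XXXYX   read Y → write Y, move ←, go to A
A | _[X]YXXXYX   read X → write Y, move →, go to A
A | _Y[Y]XXXYX   read Y → write X, move ←, go to B
B | _[Y]XXXXYX   read Y → write Y, move ←, go to A
A | [_]YXXXXYX   read _ → write Y, move →, go to H
H | Y[Y]XXXXYX
The non-blank tape span at halt is YYXXXXYX.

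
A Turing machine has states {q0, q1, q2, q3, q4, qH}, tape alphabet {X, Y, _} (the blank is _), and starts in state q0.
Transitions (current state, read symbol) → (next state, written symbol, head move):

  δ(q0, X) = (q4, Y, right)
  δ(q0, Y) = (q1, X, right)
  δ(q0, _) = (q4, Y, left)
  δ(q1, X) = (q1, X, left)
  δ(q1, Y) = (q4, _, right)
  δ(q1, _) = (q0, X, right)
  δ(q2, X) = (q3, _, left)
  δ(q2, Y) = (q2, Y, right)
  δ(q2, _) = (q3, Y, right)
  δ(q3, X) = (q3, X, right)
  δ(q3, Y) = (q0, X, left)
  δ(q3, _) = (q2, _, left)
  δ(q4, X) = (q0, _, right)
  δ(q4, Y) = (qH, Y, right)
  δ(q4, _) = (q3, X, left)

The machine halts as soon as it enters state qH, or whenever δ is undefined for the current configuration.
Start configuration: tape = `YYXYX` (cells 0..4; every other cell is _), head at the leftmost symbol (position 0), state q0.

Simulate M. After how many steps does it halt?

16

q0 | [Y]YXYX__   read Y → write X, move right, go to q1
q1 | X[Y]XYX__   read Y → write _, move right, go to q4
q4 | X_[X]YX__   read X → write _, move right, go to q0
q0 | X__[Y]X__   read Y → write X, move right, go to q1
q1 | X__X[X]__   read X → write X, move left, go to q1
q1 | X__[X]X__   read X → write X, move left, go to q1
q1 | X_[_]XX__   read _ → write X, move right, go to q0
q0 | X_X[X]X__   read X → write Y, move right, go to q4
q4 | X_XY[X]__   read X → write _, move right, go to q0
q0 | X_XY_[_]_   read _ → write Y, move left, go to q4
q4 | X_XY[_]Y_   read _ → write X, move left, go to q3
q3 | X_X[Y]XY_   read Y → write X, move left, go to q0
q0 | X_[X]XXY_   read X → write Y, move right, go to q4
q4 | X_Y[X]XY_   read X → write _, move right, go to q0
q0 | X_Y_[X]Y_   read X → write Y, move right, go to q4
q4 | X_Y_Y[Y]_   read Y → write Y, move right, go to qH
qH | X_Y_YY[_]
M halts after 16 transitions.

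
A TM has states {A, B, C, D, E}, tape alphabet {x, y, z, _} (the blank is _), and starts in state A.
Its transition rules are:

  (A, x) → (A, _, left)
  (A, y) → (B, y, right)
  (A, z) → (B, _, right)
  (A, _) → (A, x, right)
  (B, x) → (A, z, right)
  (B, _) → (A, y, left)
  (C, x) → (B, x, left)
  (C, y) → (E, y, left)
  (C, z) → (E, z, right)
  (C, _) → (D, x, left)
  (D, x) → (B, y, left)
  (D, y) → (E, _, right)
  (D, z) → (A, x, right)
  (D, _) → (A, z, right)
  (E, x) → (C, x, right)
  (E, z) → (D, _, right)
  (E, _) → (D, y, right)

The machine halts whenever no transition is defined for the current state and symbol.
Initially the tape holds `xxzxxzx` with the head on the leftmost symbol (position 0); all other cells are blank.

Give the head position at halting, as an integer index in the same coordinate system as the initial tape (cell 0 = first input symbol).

A | __[x]xzxxzx   read x → write _, move left, go to A
A | _[_]_xzxxzx   read _ → write x, move right, go to A
A | _x[_]xzxxzx   read _ → write x, move right, go to A
A | _xx[x]zxxzx   read x → write _, move left, go to A
A | _x[x]_zxxzx   read x → write _, move left, go to A
A | _[x]__zxxzx   read x → write _, move left, go to A
A | [_]___zxxzx   read _ → write x, move right, go to A
A | x[_]__zxxzx   read _ → write x, move right, go to A
A | xx[_]_zxxzx   read _ → write x, move right, go to A
A | xxx[_]zxxzx   read _ → write x, move right, go to A
A | xxxx[z]xxzx   read z → write _, move right, go to B
B | xxxx_[x]xzx   read x → write z, move right, go to A
A | xxxx_z[x]zx   read x → write _, move left, go to A
A | xxxx_[z]_zx   read z → write _, move right, go to B
B | xxxx__[_]zx   read _ → write y, move left, go to A
A | xxxx_[_]yzx   read _ → write x, move right, go to A
A | xxxx_x[y]zx   read y → write y, move right, go to B
B | xxxx_xy[z]x
At halt the head is at cell 5.

5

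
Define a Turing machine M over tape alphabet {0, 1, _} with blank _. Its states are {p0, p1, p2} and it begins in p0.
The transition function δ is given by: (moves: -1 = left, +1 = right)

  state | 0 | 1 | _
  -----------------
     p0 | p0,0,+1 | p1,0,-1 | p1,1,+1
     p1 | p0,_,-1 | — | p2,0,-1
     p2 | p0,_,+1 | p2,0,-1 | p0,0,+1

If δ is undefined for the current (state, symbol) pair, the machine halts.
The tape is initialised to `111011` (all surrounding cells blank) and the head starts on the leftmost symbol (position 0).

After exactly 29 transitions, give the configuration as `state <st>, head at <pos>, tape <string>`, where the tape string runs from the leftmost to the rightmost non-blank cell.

p0 | ____[1]11011   read 1 → write 0, move -1, go to p1
p1 | ___[_]011011   read _ → write 0, move -1, go to p2
p2 | __[_]0011011   read _ → write 0, move +1, go to p0
p0 | __0[0]011011   read 0 → write 0, move +1, go to p0
p0 | __00[0]11011   read 0 → write 0, move +1, go to p0
p0 | __000[1]1011   read 1 → write 0, move -1, go to p1
p1 | __00[0]01011   read 0 → write _, move -1, go to p0
p0 | __0[0]_01011   read 0 → write 0, move +1, go to p0
p0 | __00[_]01011   read _ → write 1, move +1, go to p1
p1 | __001[0]1011   read 0 → write _, move -1, go to p0
p0 | __00[1]_1011   read 1 → write 0, move -1, go to p1
p1 | __0[0]0_1011   read 0 → write _, move -1, go to p0
p0 | __[0]_0_1011   read 0 → write 0, move +1, go to p0
p0 | __0[_]0_1011   read _ → write 1, move +1, go to p1
p1 | __01[0]_1011   read 0 → write _, move -1, go to p0
p0 | __0[1]__1011   read 1 → write 0, move -1, go to p1
p1 | __[0]0__1011   read 0 → write _, move -1, go to p0
p0 | _[_]_0__1011   read _ → write 1, move +1, go to p1
p1 | _1[_]0__1011   read _ → write 0, move -1, go to p2
p2 | _[1]00__1011   read 1 → write 0, move -1, go to p2
p2 | [_]000__1011   read _ → write 0, move +1, go to p0
p0 | 0[0]00__1011   read 0 → write 0, move +1, go to p0
p0 | 00[0]0__1011   read 0 → write 0, move +1, go to p0
p0 | 000[0]__1011   read 0 → write 0, move +1, go to p0
p0 | 0000[_]_1011   read _ → write 1, move +1, go to p1
p1 | 00001[_]1011   read _ → write 0, move -1, go to p2
p2 | 0000[1]01011   read 1 → write 0, move -1, go to p2
p2 | 000[0]001011   read 0 → write _, move +1, go to p0
p0 | 000_[0]01011   read 0 → write 0, move +1, go to p0
p0 | 000_0[0]1011
After 29 steps: state p0, head at 1, tape 000_001011.

state p0, head at 1, tape 000_001011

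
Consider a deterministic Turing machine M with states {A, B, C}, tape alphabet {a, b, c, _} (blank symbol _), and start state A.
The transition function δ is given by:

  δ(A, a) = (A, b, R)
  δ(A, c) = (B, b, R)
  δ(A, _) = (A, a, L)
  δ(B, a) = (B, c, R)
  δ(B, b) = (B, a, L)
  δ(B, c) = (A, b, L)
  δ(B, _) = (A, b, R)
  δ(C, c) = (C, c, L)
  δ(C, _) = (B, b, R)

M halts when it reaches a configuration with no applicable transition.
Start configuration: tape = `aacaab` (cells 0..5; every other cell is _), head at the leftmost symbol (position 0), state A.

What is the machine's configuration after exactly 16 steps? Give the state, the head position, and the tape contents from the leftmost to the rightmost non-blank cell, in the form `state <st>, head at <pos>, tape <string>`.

A | _[a]acaab   read a → write b, move R, go to A
A | _b[a]caab   read a → write b, move R, go to A
A | _bb[c]aab   read c → write b, move R, go to B
B | _bbb[a]ab   read a → write c, move R, go to B
B | _bbbc[a]b   read a → write c, move R, go to B
B | _bbbcc[b]   read b → write a, move L, go to B
B | _bbbc[c]a   read c → write b, move L, go to A
A | _bbb[c]ba   read c → write b, move R, go to B
B | _bbbb[b]a   read b → write a, move L, go to B
B | _bbb[b]aa   read b → write a, move L, go to B
B | _bb[b]aaa   read b → write a, move L, go to B
B | _b[b]aaaa   read b → write a, move L, go to B
B | _[b]aaaaa   read b → write a, move L, go to B
B | [_]aaaaaa   read _ → write b, move R, go to A
A | b[a]aaaaa   read a → write b, move R, go to A
A | bb[a]aaaa   read a → write b, move R, go to A
A | bbb[a]aaa
After 16 steps: state A, head at 2, tape bbbaaaa.

state A, head at 2, tape bbbaaaa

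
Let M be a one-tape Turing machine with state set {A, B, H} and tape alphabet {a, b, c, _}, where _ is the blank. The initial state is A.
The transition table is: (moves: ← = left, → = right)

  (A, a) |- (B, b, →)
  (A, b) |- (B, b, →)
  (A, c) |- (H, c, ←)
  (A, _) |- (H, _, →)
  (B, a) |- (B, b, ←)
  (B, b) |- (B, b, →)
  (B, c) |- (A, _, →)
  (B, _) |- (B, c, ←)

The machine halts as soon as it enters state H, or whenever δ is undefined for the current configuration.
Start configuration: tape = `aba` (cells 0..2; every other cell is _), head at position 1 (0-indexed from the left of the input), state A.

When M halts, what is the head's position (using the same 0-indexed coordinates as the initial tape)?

5

A | a[b]a___   read b → write b, move →, go to B
B | ab[a]___   read a → write b, move ←, go to B
B | a[b]b___   read b → write b, move →, go to B
B | ab[b]___   read b → write b, move →, go to B
B | abb[_]__   read _ → write c, move ←, go to B
B | ab[b]c__   read b → write b, move →, go to B
B | abb[c]__   read c → write _, move →, go to A
A | abb_[_]_   read _ → write _, move →, go to H
H | abb__[_]
At halt the head is at cell 5.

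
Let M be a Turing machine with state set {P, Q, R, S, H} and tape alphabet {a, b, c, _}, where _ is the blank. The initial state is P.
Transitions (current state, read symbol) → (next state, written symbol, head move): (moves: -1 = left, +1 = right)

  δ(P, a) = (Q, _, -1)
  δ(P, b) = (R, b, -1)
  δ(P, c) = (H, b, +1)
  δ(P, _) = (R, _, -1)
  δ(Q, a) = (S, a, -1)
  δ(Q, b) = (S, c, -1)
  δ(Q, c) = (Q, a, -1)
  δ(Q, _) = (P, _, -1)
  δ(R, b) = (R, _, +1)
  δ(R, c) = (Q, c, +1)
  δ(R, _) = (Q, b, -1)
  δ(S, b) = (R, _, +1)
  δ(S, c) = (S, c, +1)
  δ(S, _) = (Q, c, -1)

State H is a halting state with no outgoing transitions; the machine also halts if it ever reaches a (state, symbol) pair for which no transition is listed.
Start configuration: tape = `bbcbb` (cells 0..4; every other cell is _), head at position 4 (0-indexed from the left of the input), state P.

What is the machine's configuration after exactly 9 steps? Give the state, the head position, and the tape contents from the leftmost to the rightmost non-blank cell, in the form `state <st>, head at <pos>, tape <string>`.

P | bbcb[b]_   read b → write b, move -1, go to R
R | bbc[b]b_   read b → write _, move +1, go to R
R | bbc_[b]_   read b → write _, move +1, go to R
R | bbc__[_]   read _ → write b, move -1, go to Q
Q | bbc_[_]b   read _ → write _, move -1, go to P
P | bbc[_]_b   read _ → write _, move -1, go to R
R | bb[c]__b   read c → write c, move +1, go to Q
Q | bbc[_]_b   read _ → write _, move -1, go to P
P | bb[c]__b   read c → write b, move +1, go to H
H | bbb[_]_b
After 9 steps: state H, head at 3, tape bbb__b.

state H, head at 3, tape bbb__b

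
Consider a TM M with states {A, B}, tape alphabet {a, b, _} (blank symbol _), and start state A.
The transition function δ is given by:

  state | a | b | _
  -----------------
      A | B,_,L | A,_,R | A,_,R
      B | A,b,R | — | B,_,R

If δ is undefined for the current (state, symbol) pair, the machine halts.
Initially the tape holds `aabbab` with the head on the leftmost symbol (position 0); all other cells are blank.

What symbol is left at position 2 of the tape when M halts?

_

state=A head=0 tape=_[a]abbab   (A,a)→(B,_,L)
state=B head=-1 tape=[_]_abbab   (B,_)→(B,_,R)
state=B head=0 tape=_[_]abbab   (B,_)→(B,_,R)
state=B head=1 tape=__[a]bbab   (B,a)→(A,b,R)
state=A head=2 tape=__b[b]bab   (A,b)→(A,_,R)
state=A head=3 tape=__b_[b]ab   (A,b)→(A,_,R)
state=A head=4 tape=__b__[a]b   (A,a)→(B,_,L)
state=B head=3 tape=__b_[_]_b   (B,_)→(B,_,R)
state=B head=4 tape=__b__[_]b   (B,_)→(B,_,R)
state=B head=5 tape=__b___[b]
Cell 2 holds _ when M halts.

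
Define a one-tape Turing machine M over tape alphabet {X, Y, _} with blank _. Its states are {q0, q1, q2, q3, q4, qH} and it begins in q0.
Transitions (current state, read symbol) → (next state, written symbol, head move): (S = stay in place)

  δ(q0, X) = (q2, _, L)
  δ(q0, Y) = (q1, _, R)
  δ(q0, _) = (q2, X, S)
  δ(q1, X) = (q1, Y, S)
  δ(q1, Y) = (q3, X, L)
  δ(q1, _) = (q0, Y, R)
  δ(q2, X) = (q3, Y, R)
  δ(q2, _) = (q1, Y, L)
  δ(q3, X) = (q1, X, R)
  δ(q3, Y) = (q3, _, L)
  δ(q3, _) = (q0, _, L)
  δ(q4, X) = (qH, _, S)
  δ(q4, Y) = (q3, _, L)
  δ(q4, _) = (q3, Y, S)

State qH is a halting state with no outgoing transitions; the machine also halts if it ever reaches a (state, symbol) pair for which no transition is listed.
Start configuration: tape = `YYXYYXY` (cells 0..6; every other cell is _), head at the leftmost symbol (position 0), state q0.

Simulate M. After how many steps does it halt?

9

state=q0 head=0 tape=_[Y]YXYYXY   (q0,Y)→(q1,_,R)
state=q1 head=1 tape=__[Y]XYYXY   (q1,Y)→(q3,X,L)
state=q3 head=0 tape=_[_]XXYYXY   (q3,_)→(q0,_,L)
state=q0 head=-1 tape=[_]_XXYYXY   (q0,_)→(q2,X,S)
state=q2 head=-1 tape=[X]_XXYYXY   (q2,X)→(q3,Y,R)
state=q3 head=0 tape=Y[_]XXYYXY   (q3,_)→(q0,_,L)
state=q0 head=-1 tape=[Y]_XXYYXY   (q0,Y)→(q1,_,R)
state=q1 head=0 tape=_[_]XXYYXY   (q1,_)→(q0,Y,R)
state=q0 head=1 tape=_Y[X]XYYXY   (q0,X)→(q2,_,L)
state=q2 head=0 tape=_[Y]_XYYXY
M halts after 9 transitions.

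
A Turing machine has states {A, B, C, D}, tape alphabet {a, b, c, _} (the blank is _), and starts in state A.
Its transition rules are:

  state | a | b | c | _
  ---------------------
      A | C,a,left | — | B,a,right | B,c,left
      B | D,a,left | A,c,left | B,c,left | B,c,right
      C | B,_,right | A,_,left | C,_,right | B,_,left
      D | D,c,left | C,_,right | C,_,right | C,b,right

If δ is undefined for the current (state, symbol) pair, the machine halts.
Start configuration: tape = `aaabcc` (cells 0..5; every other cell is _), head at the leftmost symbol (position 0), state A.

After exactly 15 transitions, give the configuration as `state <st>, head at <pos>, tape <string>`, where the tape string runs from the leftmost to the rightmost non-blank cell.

state B, head at 1, tape c_bbcccc

state=A head=0 tape=__[a]aabcc   (A,a)→(C,a,left)
state=C head=-1 tape=_[_]aaabcc   (C,_)→(B,_,left)
state=B head=-2 tape=[_]_aaabcc   (B,_)→(B,c,right)
state=B head=-1 tape=c[_]aaabcc   (B,_)→(B,c,right)
state=B head=0 tape=cc[a]aabcc   (B,a)→(D,a,left)
state=D head=-1 tape=c[c]aaabcc   (D,c)→(C,_,right)
state=C head=0 tape=c_[a]aabcc   (C,a)→(B,_,right)
state=B head=1 tape=c__[a]abcc   (B,a)→(D,a,left)
state=D head=0 tape=c_[_]aabcc   (D,_)→(C,b,right)
state=C head=1 tape=c_b[a]abcc   (C,a)→(B,_,right)
state=B head=2 tape=c_b_[a]bcc   (B,a)→(D,a,left)
state=D head=1 tape=c_b[_]abcc   (D,_)→(C,b,right)
state=C head=2 tape=c_bb[a]bcc   (C,a)→(B,_,right)
state=B head=3 tape=c_bb_[b]cc   (B,b)→(A,c,left)
state=A head=2 tape=c_bb[_]ccc   (A,_)→(B,c,left)
state=B head=1 tape=c_b[b]cccc
After 15 steps: state B, head at 1, tape c_bbcccc.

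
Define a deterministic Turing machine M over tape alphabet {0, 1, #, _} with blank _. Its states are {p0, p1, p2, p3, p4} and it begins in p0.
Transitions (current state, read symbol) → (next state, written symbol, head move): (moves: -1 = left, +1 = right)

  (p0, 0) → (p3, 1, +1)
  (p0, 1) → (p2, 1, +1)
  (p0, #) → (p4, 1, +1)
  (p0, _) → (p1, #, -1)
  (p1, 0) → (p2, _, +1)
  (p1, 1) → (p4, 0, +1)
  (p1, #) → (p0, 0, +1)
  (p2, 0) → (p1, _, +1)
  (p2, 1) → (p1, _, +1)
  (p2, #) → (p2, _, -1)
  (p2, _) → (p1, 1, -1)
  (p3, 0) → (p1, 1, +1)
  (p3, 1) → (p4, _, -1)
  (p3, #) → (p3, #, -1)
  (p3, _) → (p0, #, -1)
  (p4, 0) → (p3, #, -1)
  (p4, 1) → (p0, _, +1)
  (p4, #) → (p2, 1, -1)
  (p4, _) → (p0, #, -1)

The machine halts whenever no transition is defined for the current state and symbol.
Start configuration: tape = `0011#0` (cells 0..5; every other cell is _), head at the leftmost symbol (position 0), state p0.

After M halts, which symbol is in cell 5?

#

p0 | [0]011#0   read 0 → write 1, move +1, go to p3
p3 | 1[0]11#0   read 0 → write 1, move +1, go to p1
p1 | 11[1]1#0   read 1 → write 0, move +1, go to p4
p4 | 110[1]#0   read 1 → write _, move +1, go to p0
p0 | 110_[#]0   read # → write 1, move +1, go to p4
p4 | 110_1[0]   read 0 → write #, move -1, go to p3
p3 | 110_[1]#   read 1 → write _, move -1, go to p4
p4 | 110[_]_#   read _ → write #, move -1, go to p0
p0 | 11[0]#_#   read 0 → write 1, move +1, go to p3
p3 | 111[#]_#   read # → write #, move -1, go to p3
p3 | 11[1]#_#   read 1 → write _, move -1, go to p4
p4 | 1[1]_#_#   read 1 → write _, move +1, go to p0
p0 | 1_[_]#_#   read _ → write #, move -1, go to p1
p1 | 1[_]##_#
Cell 5 holds # when M halts.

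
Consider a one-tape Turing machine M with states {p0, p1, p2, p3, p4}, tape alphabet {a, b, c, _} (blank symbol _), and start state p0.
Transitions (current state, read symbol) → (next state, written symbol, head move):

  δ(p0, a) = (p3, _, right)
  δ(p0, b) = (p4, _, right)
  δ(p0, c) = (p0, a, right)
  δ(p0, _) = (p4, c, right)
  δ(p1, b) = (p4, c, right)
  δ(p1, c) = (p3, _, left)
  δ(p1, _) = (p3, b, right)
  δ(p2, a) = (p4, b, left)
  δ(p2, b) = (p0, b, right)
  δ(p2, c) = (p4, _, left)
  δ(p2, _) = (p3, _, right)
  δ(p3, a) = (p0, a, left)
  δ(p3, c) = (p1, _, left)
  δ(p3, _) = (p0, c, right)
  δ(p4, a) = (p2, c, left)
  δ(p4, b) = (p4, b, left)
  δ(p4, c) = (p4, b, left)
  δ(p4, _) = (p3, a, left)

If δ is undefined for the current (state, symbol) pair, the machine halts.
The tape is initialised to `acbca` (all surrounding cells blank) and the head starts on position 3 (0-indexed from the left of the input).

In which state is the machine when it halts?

p3

state=p0 head=3 tape=acb[c]a___   (p0,c)→(p0,a,right)
state=p0 head=4 tape=acba[a]___   (p0,a)→(p3,_,right)
state=p3 head=5 tape=acba_[_]__   (p3,_)→(p0,c,right)
state=p0 head=6 tape=acba_c[_]_   (p0,_)→(p4,c,right)
state=p4 head=7 tape=acba_cc[_]   (p4,_)→(p3,a,left)
state=p3 head=6 tape=acba_c[c]a   (p3,c)→(p1,_,left)
state=p1 head=5 tape=acba_[c]_a   (p1,c)→(p3,_,left)
state=p3 head=4 tape=acba[_]__a   (p3,_)→(p0,c,right)
state=p0 head=5 tape=acbac[_]_a   (p0,_)→(p4,c,right)
state=p4 head=6 tape=acbacc[_]a   (p4,_)→(p3,a,left)
state=p3 head=5 tape=acbac[c]aa   (p3,c)→(p1,_,left)
state=p1 head=4 tape=acba[c]_aa   (p1,c)→(p3,_,left)
state=p3 head=3 tape=acb[a]__aa   (p3,a)→(p0,a,left)
state=p0 head=2 tape=ac[b]a__aa   (p0,b)→(p4,_,right)
state=p4 head=3 tape=ac_[a]__aa   (p4,a)→(p2,c,left)
state=p2 head=2 tape=ac[_]c__aa   (p2,_)→(p3,_,right)
state=p3 head=3 tape=ac_[c]__aa   (p3,c)→(p1,_,left)
state=p1 head=2 tape=ac[_]___aa   (p1,_)→(p3,b,right)
state=p3 head=3 tape=acb[_]__aa   (p3,_)→(p0,c,right)
state=p0 head=4 tape=acbc[_]_aa   (p0,_)→(p4,c,right)
state=p4 head=5 tape=acbcc[_]aa   (p4,_)→(p3,a,left)
state=p3 head=4 tape=acbc[c]aaa   (p3,c)→(p1,_,left)
state=p1 head=3 tape=acb[c]_aaa   (p1,c)→(p3,_,left)
state=p3 head=2 tape=ac[b]__aaa
No transition is defined for (p3, b); M halts in state p3.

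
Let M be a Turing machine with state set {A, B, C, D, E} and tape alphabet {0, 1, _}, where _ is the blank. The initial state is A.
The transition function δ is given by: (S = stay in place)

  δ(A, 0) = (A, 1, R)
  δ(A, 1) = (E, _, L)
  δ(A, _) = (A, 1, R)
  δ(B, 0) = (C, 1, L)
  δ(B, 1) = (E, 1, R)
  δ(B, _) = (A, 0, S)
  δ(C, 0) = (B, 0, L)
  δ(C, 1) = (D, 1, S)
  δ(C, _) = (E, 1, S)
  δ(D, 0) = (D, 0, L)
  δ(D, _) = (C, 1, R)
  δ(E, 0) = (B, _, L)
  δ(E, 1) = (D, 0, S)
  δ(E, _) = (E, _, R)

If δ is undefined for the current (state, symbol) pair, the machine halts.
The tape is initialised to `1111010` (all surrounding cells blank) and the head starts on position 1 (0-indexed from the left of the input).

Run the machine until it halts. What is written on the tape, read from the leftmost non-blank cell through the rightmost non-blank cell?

A | _1[1]11010   read 1 → write _, move L, go to E
E | _[1]_11010   read 1 → write 0, move S, go to D
D | _[0]_11010   read 0 → write 0, move L, go to D
D | [_]0_11010   read _ → write 1, move R, go to C
C | 1[0]_11010   read 0 → write 0, move L, go to B
B | [1]0_11010   read 1 → write 1, move R, go to E
E | 1[0]_11010   read 0 → write _, move L, go to B
B | [1]__11010   read 1 → write 1, move R, go to E
E | 1[_]_11010   read _ → write _, move R, go to E
E | 1_[_]11010   read _ → write _, move R, go to E
E | 1__[1]1010   read 1 → write 0, move S, go to D
D | 1__[0]1010   read 0 → write 0, move L, go to D
D | 1_[_]01010   read _ → write 1, move R, go to C
C | 1_1[0]1010   read 0 → write 0, move L, go to B
B | 1_[1]01010   read 1 → write 1, move R, go to E
E | 1_1[0]1010   read 0 → write _, move L, go to B
B | 1_[1]_1010   read 1 → write 1, move R, go to E
E | 1_1[_]1010   read _ → write _, move R, go to E
E | 1_1_[1]010   read 1 → write 0, move S, go to D
D | 1_1_[0]010   read 0 → write 0, move L, go to D
D | 1_1[_]0010   read _ → write 1, move R, go to C
C | 1_11[0]010   read 0 → write 0, move L, go to B
B | 1_1[1]0010   read 1 → write 1, move R, go to E
E | 1_11[0]010   read 0 → write _, move L, go to B
B | 1_1[1]_010   read 1 → write 1, move R, go to E
E | 1_11[_]010   read _ → write _, move R, go to E
E | 1_11_[0]10   read 0 → write _, move L, go to B
B | 1_11[_]_10   read _ → write 0, move S, go to A
A | 1_11[0]_10   read 0 → write 1, move R, go to A
A | 1_111[_]10   read _ → write 1, move R, go to A
A | 1_1111[1]0   read 1 → write _, move L, go to E
E | 1_111[1]_0   read 1 → write 0, move S, go to D
D | 1_111[0]_0   read 0 → write 0, move L, go to D
D | 1_11[1]0_0
The non-blank tape span at halt is 1_1110_0.

1_1110_0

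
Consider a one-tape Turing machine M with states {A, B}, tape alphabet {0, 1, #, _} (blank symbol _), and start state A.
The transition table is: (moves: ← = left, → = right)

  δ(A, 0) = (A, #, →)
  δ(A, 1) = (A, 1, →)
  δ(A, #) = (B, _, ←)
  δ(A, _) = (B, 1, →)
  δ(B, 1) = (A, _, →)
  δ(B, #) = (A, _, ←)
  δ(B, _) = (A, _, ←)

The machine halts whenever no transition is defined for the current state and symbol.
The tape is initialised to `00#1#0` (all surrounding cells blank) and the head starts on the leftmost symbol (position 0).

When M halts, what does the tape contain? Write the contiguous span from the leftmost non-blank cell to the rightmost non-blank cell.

11111110

state=A head=0 tape=__[0]0#1#0   (A,0)→(A,#,→)
state=A head=1 tape=__#[0]#1#0   (A,0)→(A,#,→)
state=A head=2 tape=__##[#]1#0   (A,#)→(B,_,←)
state=B head=1 tape=__#[#]_1#0   (B,#)→(A,_,←)
state=A head=0 tape=__[#]__1#0   (A,#)→(B,_,←)
state=B head=-1 tape=_[_]___1#0   (B,_)→(A,_,←)
state=A head=-2 tape=[_]____1#0   (A,_)→(B,1,→)
state=B head=-1 tape=1[_]___1#0   (B,_)→(A,_,←)
state=A head=-2 tape=[1]____1#0   (A,1)→(A,1,→)
state=A head=-1 tape=1[_]___1#0   (A,_)→(B,1,→)
state=B head=0 tape=11[_]__1#0   (B,_)→(A,_,←)
state=A head=-1 tape=1[1]___1#0   (A,1)→(A,1,→)
state=A head=0 tape=11[_]__1#0   (A,_)→(B,1,→)
state=B head=1 tape=111[_]_1#0   (B,_)→(A,_,←)
state=A head=0 tape=11[1]__1#0   (A,1)→(A,1,→)
state=A head=1 tape=111[_]_1#0   (A,_)→(B,1,→)
state=B head=2 tape=1111[_]1#0   (B,_)→(A,_,←)
state=A head=1 tape=111[1]_1#0   (A,1)→(A,1,→)
state=A head=2 tape=1111[_]1#0   (A,_)→(B,1,→)
state=B head=3 tape=11111[1]#0   (B,1)→(A,_,→)
state=A head=4 tape=11111_[#]0   (A,#)→(B,_,←)
state=B head=3 tape=11111[_]_0   (B,_)→(A,_,←)
state=A head=2 tape=1111[1]__0   (A,1)→(A,1,→)
state=A head=3 tape=11111[_]_0   (A,_)→(B,1,→)
state=B head=4 tape=111111[_]0   (B,_)→(A,_,←)
state=A head=3 tape=11111[1]_0   (A,1)→(A,1,→)
state=A head=4 tape=111111[_]0   (A,_)→(B,1,→)
state=B head=5 tape=1111111[0]
The non-blank tape span at halt is 11111110.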